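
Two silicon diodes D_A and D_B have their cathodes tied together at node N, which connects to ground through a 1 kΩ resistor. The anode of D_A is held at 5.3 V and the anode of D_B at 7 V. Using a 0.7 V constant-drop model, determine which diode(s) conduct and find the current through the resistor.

Only D_B conducts; I_R ≈ 6.3 mA

Assume both conduct. Then node N would need to be at both 5.3−0.7 = 4.6 V and 7−0.7 = 6.3 V, which is impossible.
Assume only D_B conducts: V_N = 7 − 0.7 = 6.3 V, so I_R = 6.3/1 = 6.3 mA.
Check D_A: its anode-to-cathode voltage is 5.3 − 6.3 = -1 V < 0.7 V, so it is off. The assumption is consistent.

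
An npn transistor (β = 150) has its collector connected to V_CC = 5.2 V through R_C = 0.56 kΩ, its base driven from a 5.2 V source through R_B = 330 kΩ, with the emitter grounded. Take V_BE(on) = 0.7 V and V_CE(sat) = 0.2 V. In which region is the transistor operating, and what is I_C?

active; I_C ≈ 2 mA

Assume active. Base-emitter loop: I_B = (V_BB − V_BE)/R_B = (5.2 − 0.7)/330 = 0.0136 mA.
I_C = β·I_B = 150×0.0136 = 2.05 mA.
V_CE = V_CC − I_C·R_C = 5.2 − 2.05×0.56 = 4.05 V > V_CE(sat), so the active-region assumption holds.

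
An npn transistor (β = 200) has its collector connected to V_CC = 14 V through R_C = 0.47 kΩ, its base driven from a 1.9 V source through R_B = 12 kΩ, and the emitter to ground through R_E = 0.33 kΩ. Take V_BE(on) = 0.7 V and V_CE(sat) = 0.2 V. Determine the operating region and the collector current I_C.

Assume active. Base-emitter loop: I_B = (V_BB − V_BE)/(R_B + (β+1)R_E) = (1.9 − 0.7)/(12 + 201×0.33) = 0.0153 mA.
I_C = β·I_B = 200×0.0153 = 3.06 mA.
V_CE = V_CC − I_C·R_C − I_E·R_E = 14 − 3.06×0.47 − 3.08×0.33 = 11.5 V > V_CE(sat), so the active-region assumption holds.

active; I_C ≈ 3.1 mA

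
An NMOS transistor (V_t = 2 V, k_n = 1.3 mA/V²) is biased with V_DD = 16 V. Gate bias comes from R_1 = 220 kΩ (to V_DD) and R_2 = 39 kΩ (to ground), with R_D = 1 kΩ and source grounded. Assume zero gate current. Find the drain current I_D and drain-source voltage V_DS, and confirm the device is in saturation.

I_D ≈ 0.11 mA, V_DS ≈ 16 V

V_G = V_DD·R_2/(R_1+R_2) = 16×39/259 = 2.41 V. With the source grounded, V_GS = V_G = 2.41 V.
Assume saturation: I_D = (k_n/2)(V_GS − V_t)² = (1.3/2)×(2.41 − 2)² = 0.65×0.409² = 0.109 mA.
V_DS = V_DD − I_D·R_D = 16 − 0.109×1 = 15.9 V.
Saturation requires V_DS ≥ V_GS − V_t = 0.409 V; 15.9 ≥ 0.409 ✓.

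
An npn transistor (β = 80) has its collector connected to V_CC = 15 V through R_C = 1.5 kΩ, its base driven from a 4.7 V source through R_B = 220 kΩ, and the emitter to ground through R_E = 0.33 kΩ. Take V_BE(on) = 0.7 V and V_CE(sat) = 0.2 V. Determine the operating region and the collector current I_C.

active; I_C ≈ 1.3 mA

Assume active. Base-emitter loop: I_B = (V_BB − V_BE)/(R_B + (β+1)R_E) = (4.7 − 0.7)/(220 + 81×0.33) = 0.0162 mA.
I_C = β·I_B = 80×0.0162 = 1.3 mA.
V_CE = V_CC − I_C·R_C − I_E·R_E = 15 − 1.3×1.5 − 1.31×0.33 = 12.6 V > V_CE(sat), so the active-region assumption holds.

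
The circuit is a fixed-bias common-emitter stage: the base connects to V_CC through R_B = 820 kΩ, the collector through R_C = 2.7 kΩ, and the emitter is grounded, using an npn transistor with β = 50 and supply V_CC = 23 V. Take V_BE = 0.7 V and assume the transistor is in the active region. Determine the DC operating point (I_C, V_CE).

I_C ≈ 1.4 mA, V_CE ≈ 19 V

Base loop: V_CC = I_B·R_B + V_BE, so I_B = (23 − 0.7)/820 kΩ = 0.0272 mA.
In the active region I_C = β·I_B = 50 × 0.0272 = 1.36 mA.
Collector loop: V_CE = V_CC − I_C·R_C = 23 − 1.36×2.7 = 19.3 V.
Since V_CE = 19.3 V > V_CE(sat) ≈ 0.2 V, the transistor is in the active region as assumed.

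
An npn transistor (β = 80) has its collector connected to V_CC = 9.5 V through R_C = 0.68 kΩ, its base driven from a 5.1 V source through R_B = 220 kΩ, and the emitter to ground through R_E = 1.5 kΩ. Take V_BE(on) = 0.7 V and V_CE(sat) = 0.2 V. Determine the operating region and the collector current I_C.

Assume active. Base-emitter loop: I_B = (V_BB − V_BE)/(R_B + (β+1)R_E) = (5.1 − 0.7)/(220 + 81×1.5) = 0.0129 mA.
I_C = β·I_B = 80×0.0129 = 1.03 mA.
V_CE = V_CC − I_C·R_C − I_E·R_E = 9.5 − 1.03×0.68 − 1.04×1.5 = 7.23 V > V_CE(sat), so the active-region assumption holds.

active; I_C ≈ 1 mA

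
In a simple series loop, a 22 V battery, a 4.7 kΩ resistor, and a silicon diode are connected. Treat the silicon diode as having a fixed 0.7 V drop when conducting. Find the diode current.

KVL around the loop: 22 = V_D + I·R = 0.7 + I × 4.7 kΩ.
So I = (22 − 0.7) / 4.7 kΩ = 21.3 / 4.7 = 4.53 mA.

I ≈ 4.5 mA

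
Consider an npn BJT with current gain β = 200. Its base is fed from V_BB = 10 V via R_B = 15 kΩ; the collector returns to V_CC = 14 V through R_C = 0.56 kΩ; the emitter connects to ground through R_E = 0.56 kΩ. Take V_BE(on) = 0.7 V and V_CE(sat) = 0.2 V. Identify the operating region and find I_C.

Assume active: I_B = (10 − 0.7)/(15 + 201×0.56) = 0.0729 mA, I_C = β·I_B = 14.6 mA.
Then V_CE = 14 − 14.6×0.56 − 14.7×0.56 = -2.37 V < 0.2 V — the active assumption fails.
Re-solve with V_CE = 0.2 V. KCL at the emitter: V_E/R_E = (V_BB−0.7−V_E)/R_B + (V_CC−0.2−V_E)/R_C, giving V_E = 6.94 V.
I_C = (V_CC − 0.2 − V_E)/R_C = (13.8 − 6.94)/0.56 = 12.2 mA.
Check: I_B = (9.3 − 6.94)/15 = 0.157 mA, and β·I_B = 31.4 mA > I_C, confirming saturation.

saturation; I_C ≈ 12 mA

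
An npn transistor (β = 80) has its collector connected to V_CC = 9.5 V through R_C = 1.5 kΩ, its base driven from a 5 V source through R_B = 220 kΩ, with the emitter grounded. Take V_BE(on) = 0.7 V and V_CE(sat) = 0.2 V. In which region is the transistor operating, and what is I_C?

active; I_C ≈ 1.6 mA

Assume active. Base-emitter loop: I_B = (V_BB − V_BE)/R_B = (5 − 0.7)/220 = 0.0195 mA.
I_C = β·I_B = 80×0.0195 = 1.56 mA.
V_CE = V_CC − I_C·R_C = 9.5 − 1.56×1.5 = 7.15 V > V_CE(sat), so the active-region assumption holds.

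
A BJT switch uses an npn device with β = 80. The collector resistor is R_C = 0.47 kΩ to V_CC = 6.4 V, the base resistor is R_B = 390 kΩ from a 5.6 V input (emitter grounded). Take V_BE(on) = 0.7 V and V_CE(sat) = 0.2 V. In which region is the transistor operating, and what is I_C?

Assume active. Base-emitter loop: I_B = (V_BB − V_BE)/R_B = (5.6 − 0.7)/390 = 0.0126 mA.
I_C = β·I_B = 80×0.0126 = 1.01 mA.
V_CE = V_CC − I_C·R_C = 6.4 − 1.01×0.47 = 5.93 V > V_CE(sat), so the active-region assumption holds.

active; I_C ≈ 1 mA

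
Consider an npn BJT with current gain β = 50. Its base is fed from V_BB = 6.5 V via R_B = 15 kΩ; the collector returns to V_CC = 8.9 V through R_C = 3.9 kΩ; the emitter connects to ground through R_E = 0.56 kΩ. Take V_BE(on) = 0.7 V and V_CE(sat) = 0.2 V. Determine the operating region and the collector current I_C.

saturation; I_C ≈ 1.9 mA

Assume active: I_B = (6.5 − 0.7)/(15 + 51×0.56) = 0.133 mA, I_C = β·I_B = 6.66 mA.
Then V_CE = 8.9 − 6.66×3.9 − 6.79×0.56 = -20.9 V < 0.2 V — the active assumption fails.
Re-solve with V_CE = 0.2 V. KCL at the emitter: V_E/R_E = (V_BB−0.7−V_E)/R_B + (V_CC−0.2−V_E)/R_C, giving V_E = 1.24 V.
I_C = (V_CC − 0.2 − V_E)/R_C = (8.7 − 1.24)/3.9 = 1.91 mA.
Check: I_B = (5.8 − 1.24)/15 = 0.304 mA, and β·I_B = 15.2 mA > I_C, confirming saturation.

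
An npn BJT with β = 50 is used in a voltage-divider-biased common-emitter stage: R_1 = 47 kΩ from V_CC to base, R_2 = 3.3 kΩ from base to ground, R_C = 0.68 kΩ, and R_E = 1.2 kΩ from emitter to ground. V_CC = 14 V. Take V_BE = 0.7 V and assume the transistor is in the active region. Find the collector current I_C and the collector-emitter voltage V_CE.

I_C ≈ 0.17 mA, V_CE ≈ 14 V

Thevenize the base divider: V_Th = V_CC·R_2/(R_1+R_2) = 14×3.3/50.3 = 0.918 V, R_Th = R_1‖R_2 = 3.08 kΩ.
Base-emitter loop: V_Th = I_B·R_Th + V_BE + (β+1)I_B·R_E, so I_B = (0.918 − 0.7) / (3.08 + 51×1.2) = 0.0034 mA.
I_C = β·I_B = 50×0.0034 = 0.17 mA, and I_E = (β+1)I_B = 0.173 mA.
V_CE = V_CC − I_C·R_C − I_E·R_E = 14 − 0.17×0.68 − 0.173×1.2 = 13.7 V.
V_CE = 13.7 V > 0.2 V confirms active-region operation.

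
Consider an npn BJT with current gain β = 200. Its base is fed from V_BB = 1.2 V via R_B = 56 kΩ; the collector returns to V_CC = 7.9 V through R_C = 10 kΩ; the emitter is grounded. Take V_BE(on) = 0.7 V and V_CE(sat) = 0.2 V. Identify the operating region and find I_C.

Assume active: I_B = (1.2 − 0.7)/56 = 0.00893 mA, giving I_C = β·I_B = 1.79 mA.
But then V_CE = 7.9 − 1.79×10 = -9.96 V < V_CE(sat) = 0.2 V — impossible in the active region.
So the transistor is saturated. With V_CE = 0.2 V, I_C = (V_CC − 0.2)/R_C = 7.7/10 = 0.77 mA.
Check: β·I_B = 1.79 mA > I_C = 0.77 mA, confirming saturation.

saturation; I_C ≈ 0.77 mA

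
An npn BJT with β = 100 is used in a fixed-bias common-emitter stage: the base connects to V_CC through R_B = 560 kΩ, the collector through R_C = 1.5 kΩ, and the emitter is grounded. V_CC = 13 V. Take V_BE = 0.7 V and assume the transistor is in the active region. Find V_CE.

Base loop: V_CC = I_B·R_B + V_BE, so I_B = (13 − 0.7)/560 kΩ = 0.022 mA.
In the active region I_C = β·I_B = 100 × 0.022 = 2.2 mA.
Collector loop: V_CE = V_CC − I_C·R_C = 13 − 2.2×1.5 = 9.71 V.
Since V_CE = 9.71 V > V_CE(sat) ≈ 0.2 V, the transistor is in the active region as assumed.

V_CE ≈ 9.7 V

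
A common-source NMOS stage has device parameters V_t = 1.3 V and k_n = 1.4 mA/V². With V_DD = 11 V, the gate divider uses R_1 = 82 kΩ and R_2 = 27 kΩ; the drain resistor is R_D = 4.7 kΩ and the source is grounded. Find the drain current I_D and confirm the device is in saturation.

V_G = V_DD·R_2/(R_1+R_2) = 11×27/109 = 2.72 V. With the source grounded, V_GS = V_G = 2.72 V.
Assume saturation: I_D = (k_n/2)(V_GS − V_t)² = (1.4/2)×(2.72 − 1.3)² = 0.7×1.42² = 1.42 mA.
V_DS = V_DD − I_D·R_D = 11 − 1.42×4.7 = 4.32 V.
Saturation requires V_DS ≥ V_GS − V_t = 1.42 V; 4.32 ≥ 1.42 ✓.

I_D ≈ 1.4 mA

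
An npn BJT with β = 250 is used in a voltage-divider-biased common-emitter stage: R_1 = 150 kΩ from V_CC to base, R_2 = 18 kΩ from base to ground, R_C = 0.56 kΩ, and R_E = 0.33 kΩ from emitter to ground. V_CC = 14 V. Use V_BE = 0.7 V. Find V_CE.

Thevenize the base divider: V_Th = V_CC·R_2/(R_1+R_2) = 14×18/168 = 1.5 V, R_Th = R_1‖R_2 = 16.1 kΩ.
Base-emitter loop: V_Th = I_B·R_Th + V_BE + (β+1)I_B·R_E, so I_B = (1.5 − 0.7) / (16.1 + 251×0.33) = 0.00809 mA.
I_C = β·I_B = 250×0.00809 = 2.02 mA, and I_E = (β+1)I_B = 2.03 mA.
V_CE = V_CC − I_C·R_C − I_E·R_E = 14 − 2.02×0.56 − 2.03×0.33 = 12.2 V.
V_CE = 12.2 V > 0.2 V confirms active-region operation.

V_CE ≈ 12 V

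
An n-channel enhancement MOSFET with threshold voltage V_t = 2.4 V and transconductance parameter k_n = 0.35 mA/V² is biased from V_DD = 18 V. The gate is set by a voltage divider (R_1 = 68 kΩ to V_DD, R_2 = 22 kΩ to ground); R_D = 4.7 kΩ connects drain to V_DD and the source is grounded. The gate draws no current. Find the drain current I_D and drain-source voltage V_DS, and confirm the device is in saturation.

I_D ≈ 0.7 mA, V_DS ≈ 15 V

V_G = V_DD·R_2/(R_1+R_2) = 18×22/90 = 4.4 V. With the source grounded, V_GS = V_G = 4.4 V.
Assume saturation: I_D = (k_n/2)(V_GS − V_t)² = (0.35/2)×(4.4 − 2.4)² = 0.175×2² = 0.7 mA.
V_DS = V_DD − I_D·R_D = 18 − 0.7×4.7 = 14.7 V.
Saturation requires V_DS ≥ V_GS − V_t = 2 V; 14.7 ≥ 2 ✓.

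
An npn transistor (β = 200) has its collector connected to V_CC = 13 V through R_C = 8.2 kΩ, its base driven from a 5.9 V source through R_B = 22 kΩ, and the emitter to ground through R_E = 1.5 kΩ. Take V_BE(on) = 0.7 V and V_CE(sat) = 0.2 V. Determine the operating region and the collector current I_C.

Assume active: I_B = (5.9 − 0.7)/(22 + 201×1.5) = 0.0161 mA, I_C = β·I_B = 3.21 mA.
Then V_CE = 13 − 3.21×8.2 − 3.23×1.5 = -18.2 V < 0.2 V — the active assumption fails.
Re-solve with V_CE = 0.2 V. KCL at the emitter: V_E/R_E = (V_BB−0.7−V_E)/R_B + (V_CC−0.2−V_E)/R_C, giving V_E = 2.15 V.
I_C = (V_CC − 0.2 − V_E)/R_C = (12.8 − 2.15)/8.2 = 1.3 mA.
Check: I_B = (5.2 − 2.15)/22 = 0.138 mA, and β·I_B = 27.7 mA > I_C, confirming saturation.

saturation; I_C ≈ 1.3 mA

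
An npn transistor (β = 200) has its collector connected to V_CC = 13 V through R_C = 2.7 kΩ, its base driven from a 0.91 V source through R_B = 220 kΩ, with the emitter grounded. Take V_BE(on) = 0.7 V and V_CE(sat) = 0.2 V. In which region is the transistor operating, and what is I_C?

Assume active. Base-emitter loop: I_B = (V_BB − V_BE)/R_B = (0.91 − 0.7)/220 = 0.000955 mA.
I_C = β·I_B = 200×0.000955 = 0.191 mA.
V_CE = V_CC − I_C·R_C = 13 − 0.191×2.7 = 12.5 V > V_CE(sat), so the active-region assumption holds.

active; I_C ≈ 0.19 mA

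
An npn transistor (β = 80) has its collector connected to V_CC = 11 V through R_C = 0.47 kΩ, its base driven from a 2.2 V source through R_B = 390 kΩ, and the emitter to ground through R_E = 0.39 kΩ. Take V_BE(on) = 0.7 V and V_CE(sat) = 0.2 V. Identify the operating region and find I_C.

active; I_C ≈ 0.28 mA

Assume active. Base-emitter loop: I_B = (V_BB − V_BE)/(R_B + (β+1)R_E) = (2.2 − 0.7)/(390 + 81×0.39) = 0.00356 mA.
I_C = β·I_B = 80×0.00356 = 0.285 mA.
V_CE = V_CC − I_C·R_C − I_E·R_E = 11 − 0.285×0.47 − 0.288×0.39 = 10.8 V > V_CE(sat), so the active-region assumption holds.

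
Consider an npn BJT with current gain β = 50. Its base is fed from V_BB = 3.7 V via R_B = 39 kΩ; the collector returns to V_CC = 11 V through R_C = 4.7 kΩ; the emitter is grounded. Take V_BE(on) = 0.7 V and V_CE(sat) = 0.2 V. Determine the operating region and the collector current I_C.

Assume active: I_B = (3.7 − 0.7)/39 = 0.0769 mA, giving I_C = β·I_B = 3.85 mA.
But then V_CE = 11 − 3.85×4.7 = -7.08 V < V_CE(sat) = 0.2 V — impossible in the active region.
So the transistor is saturated. With V_CE = 0.2 V, I_C = (V_CC − 0.2)/R_C = 10.8/4.7 = 2.3 mA.
Check: β·I_B = 3.85 mA > I_C = 2.3 mA, confirming saturation.

saturation; I_C ≈ 2.3 mA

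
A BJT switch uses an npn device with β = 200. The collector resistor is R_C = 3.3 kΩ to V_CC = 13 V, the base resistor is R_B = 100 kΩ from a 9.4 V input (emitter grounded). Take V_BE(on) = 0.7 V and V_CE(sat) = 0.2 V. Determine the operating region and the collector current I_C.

Assume active: I_B = (9.4 − 0.7)/100 = 0.087 mA, giving I_C = β·I_B = 17.4 mA.
But then V_CE = 13 − 17.4×3.3 = -44.4 V < V_CE(sat) = 0.2 V — impossible in the active region.
So the transistor is saturated. With V_CE = 0.2 V, I_C = (V_CC − 0.2)/R_C = 12.8/3.3 = 3.88 mA.
Check: β·I_B = 17.4 mA > I_C = 3.88 mA, confirming saturation.

saturation; I_C ≈ 3.9 mA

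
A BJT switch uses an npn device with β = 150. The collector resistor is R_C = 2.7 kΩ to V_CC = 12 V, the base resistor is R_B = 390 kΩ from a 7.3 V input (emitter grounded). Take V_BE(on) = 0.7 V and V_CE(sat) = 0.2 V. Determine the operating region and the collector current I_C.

Assume active. Base-emitter loop: I_B = (V_BB − V_BE)/R_B = (7.3 − 0.7)/390 = 0.0169 mA.
I_C = β·I_B = 150×0.0169 = 2.54 mA.
V_CE = V_CC − I_C·R_C = 12 − 2.54×2.7 = 5.15 V > V_CE(sat), so the active-region assumption holds.

active; I_C ≈ 2.5 mA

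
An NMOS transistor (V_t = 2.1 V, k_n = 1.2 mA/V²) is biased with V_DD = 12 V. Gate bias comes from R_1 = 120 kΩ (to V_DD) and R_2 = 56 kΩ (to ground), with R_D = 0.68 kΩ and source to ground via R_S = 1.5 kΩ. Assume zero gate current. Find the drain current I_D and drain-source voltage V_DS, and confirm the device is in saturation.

I_D ≈ 0.52 mA, V_DS ≈ 11 V

V_G = V_DD·R_2/(R_1+R_2) = 12×56/176 = 3.82 V.
Assume saturation: I_D = (k_n/2)(V_GS − V_t)² with V_GS = V_G − I_D·R_S = 3.82 − 1.5·I_D.
Substituting gives 1.35·I_D² − 4.09·I_D + 1.77 = 0, with roots I_D = 0.523 or 2.51 mA.
The root I_D = 2.51 mA gives V_GS = 0.0552 V ≤ V_t, so take I_D = 0.523 mA.
Then V_GS = 3.03 V and V_DS = V_DD − I_D(R_D+R_S) = 12 − 0.523×2.18 = 10.9 V.
Saturation requires V_DS ≥ V_GS − V_t = 0.934 V; 10.9 ≥ 0.934 ✓.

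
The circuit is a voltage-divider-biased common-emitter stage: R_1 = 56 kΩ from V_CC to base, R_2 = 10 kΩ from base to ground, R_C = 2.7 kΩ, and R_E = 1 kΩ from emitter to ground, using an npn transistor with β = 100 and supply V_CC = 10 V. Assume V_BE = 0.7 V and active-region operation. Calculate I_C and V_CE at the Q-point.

I_C ≈ 0.74 mA, V_CE ≈ 7.2 V

Thevenize the base divider: V_Th = V_CC·R_2/(R_1+R_2) = 10×10/66 = 1.52 V, R_Th = R_1‖R_2 = 8.48 kΩ.
Base-emitter loop: V_Th = I_B·R_Th + V_BE + (β+1)I_B·R_E, so I_B = (1.52 − 0.7) / (8.48 + 101×1) = 0.00745 mA.
I_C = β·I_B = 100×0.00745 = 0.745 mA, and I_E = (β+1)I_B = 0.752 mA.
V_CE = V_CC − I_C·R_C − I_E·R_E = 10 − 0.745×2.7 − 0.752×1 = 7.24 V.
V_CE = 7.24 V > 0.2 V confirms active-region operation.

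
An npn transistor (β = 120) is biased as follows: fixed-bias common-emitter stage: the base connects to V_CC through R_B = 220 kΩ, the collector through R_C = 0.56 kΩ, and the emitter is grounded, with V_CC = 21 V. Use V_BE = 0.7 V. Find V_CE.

Base loop: V_CC = I_B·R_B + V_BE, so I_B = (21 − 0.7)/220 kΩ = 0.0923 mA.
In the active region I_C = β·I_B = 120 × 0.0923 = 11.1 mA.
Collector loop: V_CE = V_CC − I_C·R_C = 21 − 11.1×0.56 = 14.8 V.
Since V_CE = 14.8 V > V_CE(sat) ≈ 0.2 V, the transistor is in the active region as assumed.

V_CE ≈ 15 V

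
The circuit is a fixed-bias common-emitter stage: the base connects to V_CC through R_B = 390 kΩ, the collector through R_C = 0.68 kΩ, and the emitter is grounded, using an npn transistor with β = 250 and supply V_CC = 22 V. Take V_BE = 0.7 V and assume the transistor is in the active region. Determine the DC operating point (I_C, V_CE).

Base loop: V_CC = I_B·R_B + V_BE, so I_B = (22 − 0.7)/390 kΩ = 0.0546 mA.
In the active region I_C = β·I_B = 250 × 0.0546 = 13.7 mA.
Collector loop: V_CE = V_CC − I_C·R_C = 22 − 13.7×0.68 = 12.7 V.
Since V_CE = 12.7 V > V_CE(sat) ≈ 0.2 V, the transistor is in the active region as assumed.

I_C ≈ 14 mA, V_CE ≈ 13 V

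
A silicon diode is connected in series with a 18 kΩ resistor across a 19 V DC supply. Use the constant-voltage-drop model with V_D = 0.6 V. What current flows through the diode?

KVL around the loop: 19 = V_D + I·R = 0.6 + I × 18 kΩ.
So I = (19 − 0.6) / 18 kΩ = 18.4 / 18 = 1.02 mA.

I ≈ 1 mA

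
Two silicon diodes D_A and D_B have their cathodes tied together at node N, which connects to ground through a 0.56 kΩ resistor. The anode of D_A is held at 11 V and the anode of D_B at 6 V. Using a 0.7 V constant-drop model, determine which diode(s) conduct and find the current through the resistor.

Only D_A conducts; I_R ≈ 18 mA

Assume both conduct. Then node N would need to be at both 11−0.7 = 10.3 V and 6−0.7 = 5.3 V, which is impossible.
Assume only D_A conducts: V_N = 11 − 0.7 = 10.3 V, so I_R = 10.3/0.56 = 18.4 mA.
Check D_B: its anode-to-cathode voltage is 6 − 10.3 = -4.3 V < 0.7 V, so it is off. The assumption is consistent.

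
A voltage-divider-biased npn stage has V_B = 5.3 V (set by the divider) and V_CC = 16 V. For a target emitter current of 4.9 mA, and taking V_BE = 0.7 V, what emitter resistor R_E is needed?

R_E ≈ 0.94 kΩ

V_E = V_B − V_BE = 5.3 − 0.7 = 4.6 V.
R_E = V_E / I_E = 4.6 / 4.9 = 0.939 kΩ.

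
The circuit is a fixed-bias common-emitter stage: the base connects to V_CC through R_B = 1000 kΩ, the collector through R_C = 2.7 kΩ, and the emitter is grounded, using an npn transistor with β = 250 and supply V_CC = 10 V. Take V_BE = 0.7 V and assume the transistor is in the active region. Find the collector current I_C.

Base loop: V_CC = I_B·R_B + V_BE, so I_B = (10 − 0.7)/1000 kΩ = 0.0093 mA.
In the active region I_C = β·I_B = 250 × 0.0093 = 2.33 mA.
Collector loop: V_CE = V_CC − I_C·R_C = 10 − 2.33×2.7 = 3.72 V.
Since V_CE = 3.72 V > V_CE(sat) ≈ 0.2 V, the transistor is in the active region as assumed.

I_C ≈ 2.3 mA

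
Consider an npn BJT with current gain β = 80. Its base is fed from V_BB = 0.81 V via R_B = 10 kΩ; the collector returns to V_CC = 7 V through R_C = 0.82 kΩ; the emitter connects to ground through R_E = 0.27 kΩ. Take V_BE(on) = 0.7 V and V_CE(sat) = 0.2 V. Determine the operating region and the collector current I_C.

Assume active. Base-emitter loop: I_B = (V_BB − V_BE)/(R_B + (β+1)R_E) = (0.81 − 0.7)/(10 + 81×0.27) = 0.00345 mA.
I_C = β·I_B = 80×0.00345 = 0.276 mA.
V_CE = V_CC − I_C·R_C − I_E·R_E = 7 − 0.276×0.82 − 0.28×0.27 = 6.7 V > V_CE(sat), so the active-region assumption holds.

active; I_C ≈ 0.28 mA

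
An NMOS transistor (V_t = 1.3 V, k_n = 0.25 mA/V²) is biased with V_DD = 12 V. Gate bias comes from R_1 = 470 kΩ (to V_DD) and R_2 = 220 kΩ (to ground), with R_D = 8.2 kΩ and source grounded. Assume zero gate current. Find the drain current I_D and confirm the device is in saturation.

V_G = V_DD·R_2/(R_1+R_2) = 12×220/690 = 3.83 V. With the source grounded, V_GS = V_G = 3.83 V.
Assume saturation: I_D = (k_n/2)(V_GS − V_t)² = (0.25/2)×(3.83 − 1.3)² = 0.125×2.53² = 0.798 mA.
V_DS = V_DD − I_D·R_D = 12 − 0.798×8.2 = 5.46 V.
Saturation requires V_DS ≥ V_GS − V_t = 2.53 V; 5.46 ≥ 2.53 ✓.

I_D ≈ 0.8 mA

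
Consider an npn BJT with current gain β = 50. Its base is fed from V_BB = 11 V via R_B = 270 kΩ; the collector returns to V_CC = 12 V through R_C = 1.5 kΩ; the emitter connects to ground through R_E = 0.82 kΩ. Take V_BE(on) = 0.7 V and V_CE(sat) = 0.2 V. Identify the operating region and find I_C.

active; I_C ≈ 1.7 mA

Assume active. Base-emitter loop: I_B = (V_BB − V_BE)/(R_B + (β+1)R_E) = (11 − 0.7)/(270 + 51×0.82) = 0.033 mA.
I_C = β·I_B = 50×0.033 = 1.65 mA.
V_CE = V_CC − I_C·R_C − I_E·R_E = 12 − 1.65×1.5 − 1.68×0.82 = 8.14 V > V_CE(sat), so the active-region assumption holds.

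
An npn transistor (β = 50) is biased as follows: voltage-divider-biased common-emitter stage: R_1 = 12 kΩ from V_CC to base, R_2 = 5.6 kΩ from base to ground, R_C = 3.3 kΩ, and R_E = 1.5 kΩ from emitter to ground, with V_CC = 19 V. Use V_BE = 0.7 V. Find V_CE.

V_CE ≈ 2.9 V

Thevenize the base divider: V_Th = V_CC·R_2/(R_1+R_2) = 19×5.6/17.6 = 6.05 V, R_Th = R_1‖R_2 = 3.82 kΩ.
Base-emitter loop: V_Th = I_B·R_Th + V_BE + (β+1)I_B·R_E, so I_B = (6.05 − 0.7) / (3.82 + 51×1.5) = 0.0666 mA.
I_C = β·I_B = 50×0.0666 = 3.33 mA, and I_E = (β+1)I_B = 3.39 mA.
V_CE = V_CC − I_C·R_C − I_E·R_E = 19 − 3.33×3.3 − 3.39×1.5 = 2.93 V.
V_CE = 2.93 V > 0.2 V confirms active-region operation.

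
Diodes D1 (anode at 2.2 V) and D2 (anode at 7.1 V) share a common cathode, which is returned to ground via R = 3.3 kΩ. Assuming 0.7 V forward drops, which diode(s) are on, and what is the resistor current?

Assume both conduct. Then node N would need to be at both 2.2−0.7 = 1.5 V and 7.1−0.7 = 6.4 V, which is impossible.
Assume only D2 conducts: V_N = 7.1 − 0.7 = 6.4 V, so I_R = 6.4/3.3 = 1.94 mA.
Check D1: its anode-to-cathode voltage is 2.2 − 6.4 = -4.2 V < 0.7 V, so it is off. The assumption is consistent.

Only D2 conducts; I_R ≈ 1.9 mA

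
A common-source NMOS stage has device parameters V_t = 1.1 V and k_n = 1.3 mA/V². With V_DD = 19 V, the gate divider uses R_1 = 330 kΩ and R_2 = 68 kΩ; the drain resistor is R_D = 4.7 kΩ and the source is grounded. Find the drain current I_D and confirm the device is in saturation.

I_D ≈ 3 mA

V_G = V_DD·R_2/(R_1+R_2) = 19×68/398 = 3.25 V. With the source grounded, V_GS = V_G = 3.25 V.
Assume saturation: I_D = (k_n/2)(V_GS − V_t)² = (1.3/2)×(3.25 − 1.1)² = 0.65×2.15² = 2.99 mA.
V_DS = V_DD − I_D·R_D = 19 − 2.99×4.7 = 4.93 V.
Saturation requires V_DS ≥ V_GS − V_t = 2.15 V; 4.93 ≥ 2.15 ✓.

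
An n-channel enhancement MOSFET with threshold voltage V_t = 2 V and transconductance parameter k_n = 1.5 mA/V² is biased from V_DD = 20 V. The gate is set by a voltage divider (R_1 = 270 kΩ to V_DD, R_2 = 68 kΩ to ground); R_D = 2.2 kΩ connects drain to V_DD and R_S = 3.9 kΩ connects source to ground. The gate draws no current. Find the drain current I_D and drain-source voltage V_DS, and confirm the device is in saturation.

V_G = V_DD·R_2/(R_1+R_2) = 20×68/338 = 4.02 V.
Assume saturation: I_D = (k_n/2)(V_GS − V_t)² with V_GS = V_G − I_D·R_S = 4.02 − 3.9·I_D.
Substituting gives 11.4·I_D² − 12.8·I_D + 3.07 = 0, with roots I_D = 0.345 or 0.78 mA.
The root I_D = 0.78 mA gives V_GS = 0.98 V ≤ V_t, so take I_D = 0.345 mA.
Then V_GS = 2.68 V and V_DS = V_DD − I_D(R_D+R_S) = 20 − 0.345×6.1 = 17.9 V.
Saturation requires V_DS ≥ V_GS − V_t = 0.678 V; 17.9 ≥ 0.678 ✓.

I_D ≈ 0.34 mA, V_DS ≈ 18 V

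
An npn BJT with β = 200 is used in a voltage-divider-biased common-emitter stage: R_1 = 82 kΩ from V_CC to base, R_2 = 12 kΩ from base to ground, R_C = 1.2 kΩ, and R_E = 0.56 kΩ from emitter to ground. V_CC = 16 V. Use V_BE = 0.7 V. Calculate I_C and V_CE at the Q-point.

I_C ≈ 2.2 mA, V_CE ≈ 12 V

Thevenize the base divider: V_Th = V_CC·R_2/(R_1+R_2) = 16×12/94 = 2.04 V, R_Th = R_1‖R_2 = 10.5 kΩ.
Base-emitter loop: V_Th = I_B·R_Th + V_BE + (β+1)I_B·R_E, so I_B = (2.04 − 0.7) / (10.5 + 201×0.56) = 0.0109 mA.
I_C = β·I_B = 200×0.0109 = 2.18 mA, and I_E = (β+1)I_B = 2.19 mA.
V_CE = V_CC − I_C·R_C − I_E·R_E = 16 − 2.18×1.2 − 2.19×0.56 = 12.2 V.
V_CE = 12.2 V > 0.2 V confirms active-region operation.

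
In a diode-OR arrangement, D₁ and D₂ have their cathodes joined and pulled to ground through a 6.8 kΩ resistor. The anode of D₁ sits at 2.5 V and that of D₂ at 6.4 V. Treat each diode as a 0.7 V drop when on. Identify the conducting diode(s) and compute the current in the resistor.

Assume both conduct. Then node N would need to be at both 2.5−0.7 = 1.8 V and 6.4−0.7 = 5.7 V, which is impossible.
Assume only D₂ conducts: V_N = 6.4 − 0.7 = 5.7 V, so I_R = 5.7/6.8 = 0.838 mA.
Check D₁: its anode-to-cathode voltage is 2.5 − 5.7 = -3.2 V < 0.7 V, so it is off. The assumption is consistent.

Only D₂ conducts; I_R ≈ 0.84 mA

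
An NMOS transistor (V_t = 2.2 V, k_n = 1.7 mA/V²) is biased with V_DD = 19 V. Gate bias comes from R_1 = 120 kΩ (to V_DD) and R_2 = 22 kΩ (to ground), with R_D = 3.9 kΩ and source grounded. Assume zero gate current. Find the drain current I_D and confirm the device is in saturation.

I_D ≈ 0.47 mA

V_G = V_DD·R_2/(R_1+R_2) = 19×22/142 = 2.94 V. With the source grounded, V_GS = V_G = 2.94 V.
Assume saturation: I_D = (k_n/2)(V_GS − V_t)² = (1.7/2)×(2.94 − 2.2)² = 0.85×0.744² = 0.47 mA.
V_DS = V_DD − I_D·R_D = 19 − 0.47×3.9 = 17.2 V.
Saturation requires V_DS ≥ V_GS − V_t = 0.744 V; 17.2 ≥ 0.744 ✓.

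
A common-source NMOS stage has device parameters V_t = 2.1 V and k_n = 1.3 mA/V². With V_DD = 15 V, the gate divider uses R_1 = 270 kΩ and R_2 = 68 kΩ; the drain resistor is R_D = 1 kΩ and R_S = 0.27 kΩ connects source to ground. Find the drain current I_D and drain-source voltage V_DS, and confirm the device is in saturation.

V_G = V_DD·R_2/(R_1+R_2) = 15×68/338 = 3.02 V.
Assume saturation: I_D = (k_n/2)(V_GS − V_t)² with V_GS = V_G − I_D·R_S = 3.02 − 0.27·I_D.
Substituting gives 0.0474·I_D² − 1.32·I_D + 0.547 = 0, with roots I_D = 0.42 or 27.5 mA.
The root I_D = 27.5 mA gives V_GS = -4.4 V ≤ V_t, so take I_D = 0.42 mA.
Then V_GS = 2.9 V and V_DS = V_DD − I_D(R_D+R_S) = 15 − 0.42×1.27 = 14.5 V.
Saturation requires V_DS ≥ V_GS − V_t = 0.804 V; 14.5 ≥ 0.804 ✓.

I_D ≈ 0.42 mA, V_DS ≈ 14 V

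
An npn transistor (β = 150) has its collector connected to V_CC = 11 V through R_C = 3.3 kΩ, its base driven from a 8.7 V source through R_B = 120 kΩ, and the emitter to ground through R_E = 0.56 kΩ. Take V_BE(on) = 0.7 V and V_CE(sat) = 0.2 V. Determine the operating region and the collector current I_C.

saturation; I_C ≈ 2.8 mA

Assume active: I_B = (8.7 − 0.7)/(120 + 151×0.56) = 0.0391 mA, I_C = β·I_B = 5.87 mA.
Then V_CE = 11 − 5.87×3.3 − 5.91×0.56 = -11.7 V < 0.2 V — the active assumption fails.
Re-solve with V_CE = 0.2 V. KCL at the emitter: V_E/R_E = (V_BB−0.7−V_E)/R_B + (V_CC−0.2−V_E)/R_C, giving V_E = 1.59 V.
I_C = (V_CC − 0.2 − V_E)/R_C = (10.8 − 1.59)/3.3 = 2.79 mA.
Check: I_B = (8 − 1.59)/120 = 0.0534 mA, and β·I_B = 8.01 mA > I_C, confirming saturation.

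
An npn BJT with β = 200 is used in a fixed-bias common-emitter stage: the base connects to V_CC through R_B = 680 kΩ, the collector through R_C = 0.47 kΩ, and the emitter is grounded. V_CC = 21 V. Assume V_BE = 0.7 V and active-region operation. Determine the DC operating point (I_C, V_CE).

Base loop: V_CC = I_B·R_B + V_BE, so I_B = (21 − 0.7)/680 kΩ = 0.0299 mA.
In the active region I_C = β·I_B = 200 × 0.0299 = 5.97 mA.
Collector loop: V_CE = V_CC − I_C·R_C = 21 − 5.97×0.47 = 18.2 V.
Since V_CE = 18.2 V > V_CE(sat) ≈ 0.2 V, the transistor is in the active region as assumed.

I_C ≈ 6 mA, V_CE ≈ 18 V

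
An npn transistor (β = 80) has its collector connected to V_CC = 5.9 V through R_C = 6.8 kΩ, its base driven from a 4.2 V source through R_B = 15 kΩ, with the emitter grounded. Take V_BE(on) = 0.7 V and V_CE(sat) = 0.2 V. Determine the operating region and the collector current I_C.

Assume active: I_B = (4.2 − 0.7)/15 = 0.233 mA, giving I_C = β·I_B = 18.7 mA.
But then V_CE = 5.9 − 18.7×6.8 = -121 V < V_CE(sat) = 0.2 V — impossible in the active region.
So the transistor is saturated. With V_CE = 0.2 V, I_C = (V_CC − 0.2)/R_C = 5.7/6.8 = 0.838 mA.
Check: β·I_B = 18.7 mA > I_C = 0.838 mA, confirming saturation.

saturation; I_C ≈ 0.84 mA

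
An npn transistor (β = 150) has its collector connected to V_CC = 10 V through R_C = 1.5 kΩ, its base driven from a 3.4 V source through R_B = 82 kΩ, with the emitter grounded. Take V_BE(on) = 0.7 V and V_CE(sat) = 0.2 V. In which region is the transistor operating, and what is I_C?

Assume active. Base-emitter loop: I_B = (V_BB − V_BE)/R_B = (3.4 − 0.7)/82 = 0.0329 mA.
I_C = β·I_B = 150×0.0329 = 4.94 mA.
V_CE = V_CC − I_C·R_C = 10 − 4.94×1.5 = 2.59 V > V_CE(sat), so the active-region assumption holds.

active; I_C ≈ 4.9 mA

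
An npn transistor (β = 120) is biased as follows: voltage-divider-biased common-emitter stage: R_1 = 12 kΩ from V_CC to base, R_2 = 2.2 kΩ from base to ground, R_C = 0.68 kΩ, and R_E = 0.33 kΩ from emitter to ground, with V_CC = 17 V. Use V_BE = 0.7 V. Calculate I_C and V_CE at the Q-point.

I_C ≈ 5.6 mA, V_CE ≈ 11 V

Thevenize the base divider: V_Th = V_CC·R_2/(R_1+R_2) = 17×2.2/14.2 = 2.63 V, R_Th = R_1‖R_2 = 1.86 kΩ.
Base-emitter loop: V_Th = I_B·R_Th + V_BE + (β+1)I_B·R_E, so I_B = (2.63 − 0.7) / (1.86 + 121×0.33) = 0.0463 mA.
I_C = β·I_B = 120×0.0463 = 5.55 mA, and I_E = (β+1)I_B = 5.6 mA.
V_CE = V_CC − I_C·R_C − I_E·R_E = 17 − 5.55×0.68 − 5.6×0.33 = 11.4 V.
V_CE = 11.4 V > 0.2 V confirms active-region operation.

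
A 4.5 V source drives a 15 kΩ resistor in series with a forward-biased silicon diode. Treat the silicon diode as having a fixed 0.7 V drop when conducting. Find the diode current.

KVL around the loop: 4.5 = V_D + I·R = 0.7 + I × 15 kΩ.
So I = (4.5 − 0.7) / 15 kΩ = 3.8 / 15 = 0.253 mA.

I ≈ 0.25 mA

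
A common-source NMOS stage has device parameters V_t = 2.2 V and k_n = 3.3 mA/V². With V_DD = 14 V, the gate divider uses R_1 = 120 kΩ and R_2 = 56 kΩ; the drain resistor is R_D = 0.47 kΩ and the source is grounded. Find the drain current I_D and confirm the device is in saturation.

V_G = V_DD·R_2/(R_1+R_2) = 14×56/176 = 4.45 V. With the source grounded, V_GS = V_G = 4.45 V.
Assume saturation: I_D = (k_n/2)(V_GS − V_t)² = (3.3/2)×(4.45 − 2.2)² = 1.65×2.25² = 8.39 mA.
V_DS = V_DD − I_D·R_D = 14 − 8.39×0.47 = 10.1 V.
Saturation requires V_DS ≥ V_GS − V_t = 2.25 V; 10.1 ≥ 2.25 ✓.

I_D ≈ 8.4 mA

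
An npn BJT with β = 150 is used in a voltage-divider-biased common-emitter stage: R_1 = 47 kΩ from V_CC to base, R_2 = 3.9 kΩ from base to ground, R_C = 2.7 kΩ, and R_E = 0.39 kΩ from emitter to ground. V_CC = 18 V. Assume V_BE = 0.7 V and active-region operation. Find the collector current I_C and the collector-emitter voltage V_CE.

I_C ≈ 1.6 mA, V_CE ≈ 13 V

Thevenize the base divider: V_Th = V_CC·R_2/(R_1+R_2) = 18×3.9/50.9 = 1.38 V, R_Th = R_1‖R_2 = 3.6 kΩ.
Base-emitter loop: V_Th = I_B·R_Th + V_BE + (β+1)I_B·R_E, so I_B = (1.38 − 0.7) / (3.6 + 151×0.39) = 0.0109 mA.
I_C = β·I_B = 150×0.0109 = 1.63 mA, and I_E = (β+1)I_B = 1.64 mA.
V_CE = V_CC − I_C·R_C − I_E·R_E = 18 − 1.63×2.7 − 1.64×0.39 = 13 V.
V_CE = 13 V > 0.2 V confirms active-region operation.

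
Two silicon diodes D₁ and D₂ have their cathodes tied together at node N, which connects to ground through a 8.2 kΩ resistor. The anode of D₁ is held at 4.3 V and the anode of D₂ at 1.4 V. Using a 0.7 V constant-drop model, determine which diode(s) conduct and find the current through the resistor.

Only D₁ conducts; I_R ≈ 0.44 mA

Assume both conduct. Then node N would need to be at both 4.3−0.7 = 3.6 V and 1.4−0.7 = 0.7 V, which is impossible.
Assume only D₁ conducts: V_N = 4.3 − 0.7 = 3.6 V, so I_R = 3.6/8.2 = 0.439 mA.
Check D₂: its anode-to-cathode voltage is 1.4 − 3.6 = -2.2 V < 0.7 V, so it is off. The assumption is consistent.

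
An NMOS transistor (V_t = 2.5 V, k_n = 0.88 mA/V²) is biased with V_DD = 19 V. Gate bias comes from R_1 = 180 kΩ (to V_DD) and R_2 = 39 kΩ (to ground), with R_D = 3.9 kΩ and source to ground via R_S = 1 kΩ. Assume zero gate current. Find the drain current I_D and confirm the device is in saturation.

V_G = V_DD·R_2/(R_1+R_2) = 19×39/219 = 3.38 V.
Assume saturation: I_D = (k_n/2)(V_GS − V_t)² with V_GS = V_G − I_D·R_S = 3.38 − 1·I_D.
Substituting gives 0.44·I_D² − 1.78·I_D + 0.343 = 0, with roots I_D = 0.203 or 3.84 mA.
The root I_D = 3.84 mA gives V_GS = -0.453 V ≤ V_t, so take I_D = 0.203 mA.
Then V_GS = 3.18 V and V_DS = V_DD − I_D(R_D+R_S) = 19 − 0.203×4.9 = 18 V.
Saturation requires V_DS ≥ V_GS − V_t = 0.68 V; 18 ≥ 0.68 ✓.

I_D ≈ 0.2 mA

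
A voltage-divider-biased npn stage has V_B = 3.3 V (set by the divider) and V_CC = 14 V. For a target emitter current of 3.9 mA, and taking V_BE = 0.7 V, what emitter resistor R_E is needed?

V_E = V_B − V_BE = 3.3 − 0.7 = 2.6 V.
R_E = V_E / I_E = 2.6 / 3.9 = 0.667 kΩ.

R_E ≈ 0.67 kΩ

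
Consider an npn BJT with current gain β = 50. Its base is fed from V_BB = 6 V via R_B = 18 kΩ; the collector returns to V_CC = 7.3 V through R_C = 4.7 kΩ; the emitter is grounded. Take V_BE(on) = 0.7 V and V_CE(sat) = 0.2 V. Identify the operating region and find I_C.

saturation; I_C ≈ 1.5 mA

Assume active: I_B = (6 − 0.7)/18 = 0.294 mA, giving I_C = β·I_B = 14.7 mA.
But then V_CE = 7.3 − 14.7×4.7 = -61.9 V < V_CE(sat) = 0.2 V — impossible in the active region.
So the transistor is saturated. With V_CE = 0.2 V, I_C = (V_CC − 0.2)/R_C = 7.1/4.7 = 1.51 mA.
Check: β·I_B = 14.7 mA > I_C = 1.51 mA, confirming saturation.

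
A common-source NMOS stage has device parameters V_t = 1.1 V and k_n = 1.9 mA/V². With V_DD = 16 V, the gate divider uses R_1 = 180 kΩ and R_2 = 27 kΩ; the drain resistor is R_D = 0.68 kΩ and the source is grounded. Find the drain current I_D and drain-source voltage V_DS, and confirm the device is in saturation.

V_G = V_DD·R_2/(R_1+R_2) = 16×27/207 = 2.09 V. With the source grounded, V_GS = V_G = 2.09 V.
Assume saturation: I_D = (k_n/2)(V_GS − V_t)² = (1.9/2)×(2.09 − 1.1)² = 0.95×0.987² = 0.925 mA.
V_DS = V_DD − I_D·R_D = 16 − 0.925×0.68 = 15.4 V.
Saturation requires V_DS ≥ V_GS − V_t = 0.987 V; 15.4 ≥ 0.987 ✓.

I_D ≈ 0.93 mA, V_DS ≈ 15 V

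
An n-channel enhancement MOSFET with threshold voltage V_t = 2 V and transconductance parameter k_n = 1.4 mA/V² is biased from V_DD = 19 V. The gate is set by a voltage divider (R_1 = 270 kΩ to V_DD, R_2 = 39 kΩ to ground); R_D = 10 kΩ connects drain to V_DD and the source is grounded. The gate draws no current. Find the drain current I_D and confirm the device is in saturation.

V_G = V_DD·R_2/(R_1+R_2) = 19×39/309 = 2.4 V. With the source grounded, V_GS = V_G = 2.4 V.
Assume saturation: I_D = (k_n/2)(V_GS − V_t)² = (1.4/2)×(2.4 − 2)² = 0.7×0.398² = 0.111 mA.
V_DS = V_DD − I_D·R_D = 19 − 0.111×10 = 17.9 V.
Saturation requires V_DS ≥ V_GS − V_t = 0.398 V; 17.9 ≥ 0.398 ✓.

I_D ≈ 0.11 mA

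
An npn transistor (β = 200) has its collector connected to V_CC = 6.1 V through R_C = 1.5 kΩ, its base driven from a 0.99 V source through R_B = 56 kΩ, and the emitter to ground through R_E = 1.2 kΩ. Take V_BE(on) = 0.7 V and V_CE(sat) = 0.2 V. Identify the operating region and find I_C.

Assume active. Base-emitter loop: I_B = (V_BB − V_BE)/(R_B + (β+1)R_E) = (0.99 − 0.7)/(56 + 201×1.2) = 0.000976 mA.
I_C = β·I_B = 200×0.000976 = 0.195 mA.
V_CE = V_CC − I_C·R_C − I_E·R_E = 6.1 − 0.195×1.5 − 0.196×1.2 = 5.57 V > V_CE(sat), so the active-region assumption holds.

active; I_C ≈ 0.2 mA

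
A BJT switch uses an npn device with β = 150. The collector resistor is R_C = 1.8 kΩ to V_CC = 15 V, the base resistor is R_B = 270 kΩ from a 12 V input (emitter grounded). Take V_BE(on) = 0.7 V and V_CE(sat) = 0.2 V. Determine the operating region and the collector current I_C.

active; I_C ≈ 6.3 mA

Assume active. Base-emitter loop: I_B = (V_BB − V_BE)/R_B = (12 − 0.7)/270 = 0.0419 mA.
I_C = β·I_B = 150×0.0419 = 6.28 mA.
V_CE = V_CC − I_C·R_C = 15 − 6.28×1.8 = 3.7 V > V_CE(sat), so the active-region assumption holds.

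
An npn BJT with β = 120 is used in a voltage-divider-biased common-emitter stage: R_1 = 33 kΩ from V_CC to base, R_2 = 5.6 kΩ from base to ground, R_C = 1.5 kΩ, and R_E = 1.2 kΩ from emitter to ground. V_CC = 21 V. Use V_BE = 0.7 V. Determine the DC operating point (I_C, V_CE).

Thevenize the base divider: V_Th = V_CC·R_2/(R_1+R_2) = 21×5.6/38.6 = 3.05 V, R_Th = R_1‖R_2 = 4.79 kΩ.
Base-emitter loop: V_Th = I_B·R_Th + V_BE + (β+1)I_B·R_E, so I_B = (3.05 − 0.7) / (4.79 + 121×1.2) = 0.0156 mA.
I_C = β·I_B = 120×0.0156 = 1.88 mA, and I_E = (β+1)I_B = 1.89 mA.
V_CE = V_CC − I_C·R_C − I_E·R_E = 21 − 1.88×1.5 − 1.89×1.2 = 15.9 V.
V_CE = 15.9 V > 0.2 V confirms active-region operation.

I_C ≈ 1.9 mA, V_CE ≈ 16 V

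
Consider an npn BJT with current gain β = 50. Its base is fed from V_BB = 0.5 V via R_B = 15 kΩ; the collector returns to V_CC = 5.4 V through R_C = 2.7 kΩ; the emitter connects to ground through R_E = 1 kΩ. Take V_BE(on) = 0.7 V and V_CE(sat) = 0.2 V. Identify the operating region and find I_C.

cutoff; I_C ≈ 0

V_BB = 0.5 V ≤ V_BE(on) = 0.7 V, so the base-emitter junction is not forward biased.
The transistor is in cutoff: I_B = I_C = 0.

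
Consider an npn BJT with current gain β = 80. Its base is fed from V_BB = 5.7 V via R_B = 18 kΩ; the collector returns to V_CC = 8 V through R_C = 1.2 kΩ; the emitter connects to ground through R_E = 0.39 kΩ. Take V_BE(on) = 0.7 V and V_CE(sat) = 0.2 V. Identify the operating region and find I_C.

saturation; I_C ≈ 4.9 mA

Assume active: I_B = (5.7 − 0.7)/(18 + 81×0.39) = 0.101 mA, I_C = β·I_B = 8.07 mA.
Then V_CE = 8 − 8.07×1.2 − 8.17×0.39 = -4.86 V < 0.2 V — the active assumption fails.
Re-solve with V_CE = 0.2 V. KCL at the emitter: V_E/R_E = (V_BB−0.7−V_E)/R_B + (V_CC−0.2−V_E)/R_C, giving V_E = 1.96 V.
I_C = (V_CC − 0.2 − V_E)/R_C = (7.8 − 1.96)/1.2 = 4.86 mA.
Check: I_B = (5 − 1.96)/18 = 0.169 mA, and β·I_B = 13.5 mA > I_C, confirming saturation.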